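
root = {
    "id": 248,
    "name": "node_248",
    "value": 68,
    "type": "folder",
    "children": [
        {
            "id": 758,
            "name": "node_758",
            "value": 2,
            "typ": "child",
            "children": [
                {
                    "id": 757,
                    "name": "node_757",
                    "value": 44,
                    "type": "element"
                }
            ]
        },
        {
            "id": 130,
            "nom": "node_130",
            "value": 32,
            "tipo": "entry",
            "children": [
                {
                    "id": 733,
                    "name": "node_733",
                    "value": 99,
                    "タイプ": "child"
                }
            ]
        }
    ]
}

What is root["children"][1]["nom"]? "node_130"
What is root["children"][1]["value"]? 32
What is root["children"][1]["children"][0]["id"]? 733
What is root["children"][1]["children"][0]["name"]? "node_733"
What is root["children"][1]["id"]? 130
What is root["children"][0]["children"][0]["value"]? 44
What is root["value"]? 68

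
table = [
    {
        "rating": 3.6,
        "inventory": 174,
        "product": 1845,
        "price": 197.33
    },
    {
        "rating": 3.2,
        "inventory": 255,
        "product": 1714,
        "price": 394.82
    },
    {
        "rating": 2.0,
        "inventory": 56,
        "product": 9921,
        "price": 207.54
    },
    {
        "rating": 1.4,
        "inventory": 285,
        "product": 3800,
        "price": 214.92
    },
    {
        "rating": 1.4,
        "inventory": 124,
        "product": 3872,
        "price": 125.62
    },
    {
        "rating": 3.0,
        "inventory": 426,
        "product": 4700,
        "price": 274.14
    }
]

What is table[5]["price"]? 274.14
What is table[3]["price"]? 214.92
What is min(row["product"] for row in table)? 1714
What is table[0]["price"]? 197.33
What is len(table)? 6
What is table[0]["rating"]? 3.6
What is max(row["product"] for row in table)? 9921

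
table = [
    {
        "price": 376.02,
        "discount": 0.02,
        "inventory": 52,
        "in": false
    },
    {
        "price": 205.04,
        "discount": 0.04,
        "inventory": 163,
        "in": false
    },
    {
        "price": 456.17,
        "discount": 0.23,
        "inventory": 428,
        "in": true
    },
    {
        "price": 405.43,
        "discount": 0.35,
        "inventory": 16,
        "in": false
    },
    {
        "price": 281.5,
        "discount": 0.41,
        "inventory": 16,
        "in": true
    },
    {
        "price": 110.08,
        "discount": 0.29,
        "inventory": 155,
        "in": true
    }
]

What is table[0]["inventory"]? 52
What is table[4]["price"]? 281.5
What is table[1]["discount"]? 0.04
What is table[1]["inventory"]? 163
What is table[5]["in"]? True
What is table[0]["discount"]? 0.02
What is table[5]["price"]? 110.08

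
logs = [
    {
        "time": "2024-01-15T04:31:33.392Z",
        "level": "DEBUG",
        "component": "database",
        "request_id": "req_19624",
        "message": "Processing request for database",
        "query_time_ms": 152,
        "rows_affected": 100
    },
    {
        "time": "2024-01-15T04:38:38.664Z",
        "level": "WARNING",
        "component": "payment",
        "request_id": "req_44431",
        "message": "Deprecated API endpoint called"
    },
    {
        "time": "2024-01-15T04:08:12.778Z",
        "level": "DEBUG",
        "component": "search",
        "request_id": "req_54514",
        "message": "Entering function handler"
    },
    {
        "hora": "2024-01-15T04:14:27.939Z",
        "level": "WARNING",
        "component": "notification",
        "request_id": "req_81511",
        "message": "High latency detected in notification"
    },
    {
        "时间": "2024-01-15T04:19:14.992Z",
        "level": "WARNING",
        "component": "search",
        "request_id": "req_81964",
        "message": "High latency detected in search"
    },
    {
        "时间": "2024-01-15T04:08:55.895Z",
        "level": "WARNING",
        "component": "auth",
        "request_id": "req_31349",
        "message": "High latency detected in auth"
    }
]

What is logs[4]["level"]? "WARNING"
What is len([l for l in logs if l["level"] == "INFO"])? 0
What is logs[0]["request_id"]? "req_19624"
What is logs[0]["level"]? "DEBUG"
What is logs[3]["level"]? "WARNING"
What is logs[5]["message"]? "High latency detected in auth"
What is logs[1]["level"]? "WARNING"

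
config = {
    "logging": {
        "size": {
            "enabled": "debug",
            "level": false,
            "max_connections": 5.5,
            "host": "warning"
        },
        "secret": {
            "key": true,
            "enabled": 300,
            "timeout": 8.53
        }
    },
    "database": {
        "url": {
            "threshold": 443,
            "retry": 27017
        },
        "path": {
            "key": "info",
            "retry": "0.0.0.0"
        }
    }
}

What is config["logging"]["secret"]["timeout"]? 8.53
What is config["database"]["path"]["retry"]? "0.0.0.0"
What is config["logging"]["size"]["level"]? False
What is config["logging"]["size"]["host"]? "warning"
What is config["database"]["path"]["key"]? "info"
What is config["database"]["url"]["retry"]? 27017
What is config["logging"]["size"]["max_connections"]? 5.5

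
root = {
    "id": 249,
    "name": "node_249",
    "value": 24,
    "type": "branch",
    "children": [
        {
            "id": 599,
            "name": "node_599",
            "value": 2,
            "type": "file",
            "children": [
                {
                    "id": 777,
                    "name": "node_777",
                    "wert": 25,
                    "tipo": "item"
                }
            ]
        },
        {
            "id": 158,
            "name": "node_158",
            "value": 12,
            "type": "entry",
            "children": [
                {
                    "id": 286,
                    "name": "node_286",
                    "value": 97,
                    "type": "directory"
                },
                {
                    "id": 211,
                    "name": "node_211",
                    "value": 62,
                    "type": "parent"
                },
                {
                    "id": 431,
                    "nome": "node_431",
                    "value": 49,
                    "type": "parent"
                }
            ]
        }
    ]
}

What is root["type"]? "branch"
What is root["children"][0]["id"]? 599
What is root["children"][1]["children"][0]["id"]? 286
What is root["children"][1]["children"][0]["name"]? "node_286"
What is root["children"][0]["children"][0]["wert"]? 25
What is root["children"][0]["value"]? 2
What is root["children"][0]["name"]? "node_599"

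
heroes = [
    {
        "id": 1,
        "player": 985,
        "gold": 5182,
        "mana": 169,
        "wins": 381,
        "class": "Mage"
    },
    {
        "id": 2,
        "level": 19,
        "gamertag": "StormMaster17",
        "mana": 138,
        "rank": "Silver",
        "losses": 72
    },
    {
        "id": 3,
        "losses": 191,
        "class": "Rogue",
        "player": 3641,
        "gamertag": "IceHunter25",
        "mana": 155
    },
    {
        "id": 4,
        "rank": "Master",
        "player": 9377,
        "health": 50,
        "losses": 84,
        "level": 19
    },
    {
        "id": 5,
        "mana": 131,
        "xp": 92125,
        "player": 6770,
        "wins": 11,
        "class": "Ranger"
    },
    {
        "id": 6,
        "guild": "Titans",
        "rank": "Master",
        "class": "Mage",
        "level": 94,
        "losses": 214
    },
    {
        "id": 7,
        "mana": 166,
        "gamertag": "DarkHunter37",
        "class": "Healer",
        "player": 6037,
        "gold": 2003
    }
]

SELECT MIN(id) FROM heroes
1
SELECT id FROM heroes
[1, 2, 3, 4, 5, 6, 7]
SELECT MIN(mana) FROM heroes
131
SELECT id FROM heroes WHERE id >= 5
[5, 6, 7]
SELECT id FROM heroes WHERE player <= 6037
[1, 3, 7]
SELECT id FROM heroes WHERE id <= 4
[1, 2, 3, 4]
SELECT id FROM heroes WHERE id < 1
[]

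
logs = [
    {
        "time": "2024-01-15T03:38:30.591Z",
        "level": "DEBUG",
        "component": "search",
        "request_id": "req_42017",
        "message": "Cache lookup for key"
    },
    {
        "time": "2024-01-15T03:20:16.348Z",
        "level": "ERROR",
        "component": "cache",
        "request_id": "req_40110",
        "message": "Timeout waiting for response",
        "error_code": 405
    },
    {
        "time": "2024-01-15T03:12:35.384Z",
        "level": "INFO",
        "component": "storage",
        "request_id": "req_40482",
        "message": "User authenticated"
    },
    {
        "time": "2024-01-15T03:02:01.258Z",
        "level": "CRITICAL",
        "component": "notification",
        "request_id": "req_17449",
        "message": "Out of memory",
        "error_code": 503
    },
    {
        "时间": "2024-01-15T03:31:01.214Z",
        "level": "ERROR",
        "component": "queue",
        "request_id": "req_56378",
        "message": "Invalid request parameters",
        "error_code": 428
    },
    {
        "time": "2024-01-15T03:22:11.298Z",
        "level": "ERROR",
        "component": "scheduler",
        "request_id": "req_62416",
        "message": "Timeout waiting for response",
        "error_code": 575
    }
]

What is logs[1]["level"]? "ERROR"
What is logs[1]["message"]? "Timeout waiting for response"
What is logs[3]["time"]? "2024-01-15T03:02:01.258Z"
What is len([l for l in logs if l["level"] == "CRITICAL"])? 1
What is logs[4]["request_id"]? "req_56378"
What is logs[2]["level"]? "INFO"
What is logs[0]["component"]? "search"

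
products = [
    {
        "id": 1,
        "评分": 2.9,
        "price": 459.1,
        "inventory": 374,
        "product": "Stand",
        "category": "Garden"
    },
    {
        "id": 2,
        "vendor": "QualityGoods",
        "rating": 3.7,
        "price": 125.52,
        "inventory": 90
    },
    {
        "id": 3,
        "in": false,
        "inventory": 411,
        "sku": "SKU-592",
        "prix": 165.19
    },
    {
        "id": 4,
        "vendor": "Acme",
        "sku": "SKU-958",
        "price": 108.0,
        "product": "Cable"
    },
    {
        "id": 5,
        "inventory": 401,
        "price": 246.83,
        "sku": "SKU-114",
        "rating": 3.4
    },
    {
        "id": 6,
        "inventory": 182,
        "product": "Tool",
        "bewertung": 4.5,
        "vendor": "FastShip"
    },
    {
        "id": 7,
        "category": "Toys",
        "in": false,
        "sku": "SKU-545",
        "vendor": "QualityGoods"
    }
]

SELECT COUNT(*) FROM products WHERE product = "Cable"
1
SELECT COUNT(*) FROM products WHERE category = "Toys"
1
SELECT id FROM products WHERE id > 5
[6, 7]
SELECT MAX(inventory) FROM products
411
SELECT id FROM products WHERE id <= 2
[1, 2]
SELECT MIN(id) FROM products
1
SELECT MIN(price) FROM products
108.0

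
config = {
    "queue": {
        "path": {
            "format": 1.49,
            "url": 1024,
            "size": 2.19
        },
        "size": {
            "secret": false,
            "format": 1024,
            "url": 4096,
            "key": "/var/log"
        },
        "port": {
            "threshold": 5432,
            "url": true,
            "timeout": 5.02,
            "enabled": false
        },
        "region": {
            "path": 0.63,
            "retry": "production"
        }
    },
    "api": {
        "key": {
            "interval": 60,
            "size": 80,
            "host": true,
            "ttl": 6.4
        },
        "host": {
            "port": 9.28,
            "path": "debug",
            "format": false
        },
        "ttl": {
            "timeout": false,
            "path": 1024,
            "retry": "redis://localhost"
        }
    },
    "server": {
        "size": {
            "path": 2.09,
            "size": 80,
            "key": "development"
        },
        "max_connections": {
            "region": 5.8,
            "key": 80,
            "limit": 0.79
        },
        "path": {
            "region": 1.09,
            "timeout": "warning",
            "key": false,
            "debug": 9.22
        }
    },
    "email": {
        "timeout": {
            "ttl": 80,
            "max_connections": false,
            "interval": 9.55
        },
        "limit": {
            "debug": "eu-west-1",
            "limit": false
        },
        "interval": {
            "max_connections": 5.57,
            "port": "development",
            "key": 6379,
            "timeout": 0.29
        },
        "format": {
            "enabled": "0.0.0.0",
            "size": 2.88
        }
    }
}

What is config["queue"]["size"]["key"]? "/var/log"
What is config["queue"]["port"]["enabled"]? False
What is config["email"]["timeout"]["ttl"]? 80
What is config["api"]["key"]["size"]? 80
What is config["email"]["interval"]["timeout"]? 0.29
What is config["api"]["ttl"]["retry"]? "redis://localhost"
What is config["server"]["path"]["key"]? False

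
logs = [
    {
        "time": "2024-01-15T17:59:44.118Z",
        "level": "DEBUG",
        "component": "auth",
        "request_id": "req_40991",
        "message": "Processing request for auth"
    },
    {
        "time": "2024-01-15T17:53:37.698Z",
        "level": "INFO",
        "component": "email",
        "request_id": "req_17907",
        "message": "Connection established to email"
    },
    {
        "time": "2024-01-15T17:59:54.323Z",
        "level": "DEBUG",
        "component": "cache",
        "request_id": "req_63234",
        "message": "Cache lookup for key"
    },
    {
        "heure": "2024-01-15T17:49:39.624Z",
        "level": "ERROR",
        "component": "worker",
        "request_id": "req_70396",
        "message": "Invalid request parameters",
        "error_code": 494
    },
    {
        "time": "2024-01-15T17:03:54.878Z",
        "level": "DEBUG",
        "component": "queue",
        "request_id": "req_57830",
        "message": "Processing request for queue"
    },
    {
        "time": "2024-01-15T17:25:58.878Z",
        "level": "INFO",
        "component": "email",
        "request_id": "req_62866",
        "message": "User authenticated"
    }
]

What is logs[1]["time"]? "2024-01-15T17:53:37.698Z"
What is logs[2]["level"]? "DEBUG"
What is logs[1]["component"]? "email"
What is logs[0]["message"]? "Processing request for auth"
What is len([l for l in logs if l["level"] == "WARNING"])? 0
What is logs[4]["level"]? "DEBUG"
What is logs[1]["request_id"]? "req_17907"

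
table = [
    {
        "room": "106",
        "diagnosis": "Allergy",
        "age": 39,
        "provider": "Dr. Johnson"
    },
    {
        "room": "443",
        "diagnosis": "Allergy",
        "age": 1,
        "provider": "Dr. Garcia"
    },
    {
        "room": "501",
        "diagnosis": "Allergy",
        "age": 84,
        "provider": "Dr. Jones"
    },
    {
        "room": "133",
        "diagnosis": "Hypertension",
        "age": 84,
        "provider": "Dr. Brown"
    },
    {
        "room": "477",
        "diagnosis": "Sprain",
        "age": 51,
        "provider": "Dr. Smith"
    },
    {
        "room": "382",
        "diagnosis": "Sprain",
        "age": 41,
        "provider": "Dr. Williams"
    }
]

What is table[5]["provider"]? "Dr. Williams"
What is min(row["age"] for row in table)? 1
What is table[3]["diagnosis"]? "Hypertension"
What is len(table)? 6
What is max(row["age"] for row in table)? 84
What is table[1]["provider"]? "Dr. Garcia"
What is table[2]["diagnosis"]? "Allergy"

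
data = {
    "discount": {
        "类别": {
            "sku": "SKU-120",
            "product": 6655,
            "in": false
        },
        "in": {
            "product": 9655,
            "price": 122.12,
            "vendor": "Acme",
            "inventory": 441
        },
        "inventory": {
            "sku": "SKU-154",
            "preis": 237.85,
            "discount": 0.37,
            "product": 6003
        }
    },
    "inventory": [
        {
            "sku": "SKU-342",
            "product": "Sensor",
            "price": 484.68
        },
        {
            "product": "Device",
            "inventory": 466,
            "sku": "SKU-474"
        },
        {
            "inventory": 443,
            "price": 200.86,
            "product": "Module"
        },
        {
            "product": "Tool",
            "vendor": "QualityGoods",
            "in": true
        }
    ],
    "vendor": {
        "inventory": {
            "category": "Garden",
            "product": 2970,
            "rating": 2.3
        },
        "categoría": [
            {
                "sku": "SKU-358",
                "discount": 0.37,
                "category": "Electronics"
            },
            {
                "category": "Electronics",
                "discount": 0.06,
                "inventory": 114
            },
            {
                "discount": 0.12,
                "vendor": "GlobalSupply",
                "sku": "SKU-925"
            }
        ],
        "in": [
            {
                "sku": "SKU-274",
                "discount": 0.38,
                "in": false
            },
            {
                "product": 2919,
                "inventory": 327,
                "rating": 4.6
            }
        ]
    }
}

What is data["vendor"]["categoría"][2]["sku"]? "SKU-925"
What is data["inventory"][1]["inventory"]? 466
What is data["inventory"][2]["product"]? "Module"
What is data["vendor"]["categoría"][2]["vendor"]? "GlobalSupply"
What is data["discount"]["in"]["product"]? 9655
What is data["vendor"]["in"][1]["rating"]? 4.6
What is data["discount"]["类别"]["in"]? False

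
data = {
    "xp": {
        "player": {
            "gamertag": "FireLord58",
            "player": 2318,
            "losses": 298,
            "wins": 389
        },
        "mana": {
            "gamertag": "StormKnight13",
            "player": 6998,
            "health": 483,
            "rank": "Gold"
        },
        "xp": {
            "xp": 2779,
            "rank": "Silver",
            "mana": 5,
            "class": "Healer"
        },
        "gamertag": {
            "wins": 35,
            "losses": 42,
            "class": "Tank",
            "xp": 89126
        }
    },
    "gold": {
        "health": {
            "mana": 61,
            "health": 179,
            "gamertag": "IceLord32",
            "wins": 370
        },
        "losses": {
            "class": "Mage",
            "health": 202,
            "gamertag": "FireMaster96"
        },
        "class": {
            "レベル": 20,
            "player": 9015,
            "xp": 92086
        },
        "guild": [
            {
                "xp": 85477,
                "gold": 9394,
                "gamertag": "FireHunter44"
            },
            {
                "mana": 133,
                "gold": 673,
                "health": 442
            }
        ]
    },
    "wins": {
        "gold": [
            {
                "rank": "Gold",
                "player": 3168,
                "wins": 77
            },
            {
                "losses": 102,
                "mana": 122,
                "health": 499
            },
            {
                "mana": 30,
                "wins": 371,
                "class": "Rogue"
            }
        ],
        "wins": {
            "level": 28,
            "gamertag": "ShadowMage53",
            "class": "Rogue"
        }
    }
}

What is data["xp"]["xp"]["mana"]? 5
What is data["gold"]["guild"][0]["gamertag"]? "FireHunter44"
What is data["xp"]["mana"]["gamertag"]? "StormKnight13"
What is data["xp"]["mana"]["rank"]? "Gold"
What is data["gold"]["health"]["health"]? 179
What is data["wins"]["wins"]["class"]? "Rogue"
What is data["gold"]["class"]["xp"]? 92086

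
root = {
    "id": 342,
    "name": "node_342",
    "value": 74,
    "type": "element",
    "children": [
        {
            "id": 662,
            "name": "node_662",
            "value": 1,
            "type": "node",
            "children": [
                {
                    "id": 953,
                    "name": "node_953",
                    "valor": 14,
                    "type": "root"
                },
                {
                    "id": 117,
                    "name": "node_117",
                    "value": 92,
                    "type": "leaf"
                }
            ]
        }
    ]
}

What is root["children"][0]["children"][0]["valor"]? 14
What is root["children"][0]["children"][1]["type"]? "leaf"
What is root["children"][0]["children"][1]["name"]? "node_117"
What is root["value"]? 74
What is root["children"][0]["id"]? 662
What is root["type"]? "element"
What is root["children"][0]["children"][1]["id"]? 117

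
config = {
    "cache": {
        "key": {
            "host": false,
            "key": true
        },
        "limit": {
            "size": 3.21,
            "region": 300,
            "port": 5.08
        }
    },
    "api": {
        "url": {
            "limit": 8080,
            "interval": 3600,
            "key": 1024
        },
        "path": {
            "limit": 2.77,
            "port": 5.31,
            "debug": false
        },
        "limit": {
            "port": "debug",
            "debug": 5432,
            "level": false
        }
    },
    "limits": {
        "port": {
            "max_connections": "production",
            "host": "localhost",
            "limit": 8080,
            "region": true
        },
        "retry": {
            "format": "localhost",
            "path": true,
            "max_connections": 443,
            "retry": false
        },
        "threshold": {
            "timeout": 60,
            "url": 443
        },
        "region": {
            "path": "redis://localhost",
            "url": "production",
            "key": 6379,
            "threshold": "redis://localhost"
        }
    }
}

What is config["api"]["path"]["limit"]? 2.77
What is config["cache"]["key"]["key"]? True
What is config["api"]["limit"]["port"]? "debug"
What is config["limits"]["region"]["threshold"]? "redis://localhost"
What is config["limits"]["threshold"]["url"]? 443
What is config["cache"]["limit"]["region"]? 300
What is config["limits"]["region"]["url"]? "production"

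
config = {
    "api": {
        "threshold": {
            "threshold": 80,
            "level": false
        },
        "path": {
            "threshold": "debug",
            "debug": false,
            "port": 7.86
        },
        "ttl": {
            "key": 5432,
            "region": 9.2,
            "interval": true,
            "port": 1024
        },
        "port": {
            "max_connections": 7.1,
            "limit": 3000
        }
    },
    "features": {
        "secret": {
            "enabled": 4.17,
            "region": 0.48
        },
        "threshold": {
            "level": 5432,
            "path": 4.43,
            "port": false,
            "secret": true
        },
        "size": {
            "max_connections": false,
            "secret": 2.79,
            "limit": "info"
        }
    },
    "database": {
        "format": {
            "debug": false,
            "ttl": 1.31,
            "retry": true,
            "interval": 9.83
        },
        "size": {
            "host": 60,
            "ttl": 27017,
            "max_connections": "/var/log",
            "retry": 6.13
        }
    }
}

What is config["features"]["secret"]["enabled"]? 4.17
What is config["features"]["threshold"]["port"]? False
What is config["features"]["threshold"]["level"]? 5432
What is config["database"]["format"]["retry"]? True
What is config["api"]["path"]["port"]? 7.86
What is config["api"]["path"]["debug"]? False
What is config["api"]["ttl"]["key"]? 5432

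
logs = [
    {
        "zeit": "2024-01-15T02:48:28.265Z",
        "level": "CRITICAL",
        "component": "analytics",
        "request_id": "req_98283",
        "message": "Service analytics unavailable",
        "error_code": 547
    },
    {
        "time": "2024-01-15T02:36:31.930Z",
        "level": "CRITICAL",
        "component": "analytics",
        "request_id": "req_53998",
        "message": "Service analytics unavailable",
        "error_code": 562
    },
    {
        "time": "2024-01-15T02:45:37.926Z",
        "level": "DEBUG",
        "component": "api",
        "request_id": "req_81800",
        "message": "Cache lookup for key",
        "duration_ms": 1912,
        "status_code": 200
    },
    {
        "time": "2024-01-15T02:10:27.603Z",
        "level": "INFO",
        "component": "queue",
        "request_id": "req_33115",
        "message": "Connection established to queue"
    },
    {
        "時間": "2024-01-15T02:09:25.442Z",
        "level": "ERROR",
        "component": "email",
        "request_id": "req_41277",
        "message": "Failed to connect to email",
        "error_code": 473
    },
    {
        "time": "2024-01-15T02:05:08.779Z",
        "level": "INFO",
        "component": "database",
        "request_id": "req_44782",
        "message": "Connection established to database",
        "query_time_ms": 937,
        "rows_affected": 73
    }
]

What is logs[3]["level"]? "INFO"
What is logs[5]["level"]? "INFO"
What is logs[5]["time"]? "2024-01-15T02:05:08.779Z"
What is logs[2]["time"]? "2024-01-15T02:45:37.926Z"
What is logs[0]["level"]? "CRITICAL"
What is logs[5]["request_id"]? "req_44782"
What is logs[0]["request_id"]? "req_98283"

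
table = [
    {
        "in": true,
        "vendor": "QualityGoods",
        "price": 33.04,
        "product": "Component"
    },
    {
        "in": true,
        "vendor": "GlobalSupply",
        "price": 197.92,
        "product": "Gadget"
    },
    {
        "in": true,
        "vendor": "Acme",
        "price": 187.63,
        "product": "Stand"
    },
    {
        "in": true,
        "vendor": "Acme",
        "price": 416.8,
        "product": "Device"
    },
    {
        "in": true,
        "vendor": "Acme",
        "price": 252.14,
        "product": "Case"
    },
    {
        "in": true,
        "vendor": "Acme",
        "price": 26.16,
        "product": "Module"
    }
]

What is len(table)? 6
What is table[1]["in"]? True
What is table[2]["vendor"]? "Acme"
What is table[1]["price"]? 197.92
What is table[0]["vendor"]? "QualityGoods"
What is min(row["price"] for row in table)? 26.16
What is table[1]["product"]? "Gadget"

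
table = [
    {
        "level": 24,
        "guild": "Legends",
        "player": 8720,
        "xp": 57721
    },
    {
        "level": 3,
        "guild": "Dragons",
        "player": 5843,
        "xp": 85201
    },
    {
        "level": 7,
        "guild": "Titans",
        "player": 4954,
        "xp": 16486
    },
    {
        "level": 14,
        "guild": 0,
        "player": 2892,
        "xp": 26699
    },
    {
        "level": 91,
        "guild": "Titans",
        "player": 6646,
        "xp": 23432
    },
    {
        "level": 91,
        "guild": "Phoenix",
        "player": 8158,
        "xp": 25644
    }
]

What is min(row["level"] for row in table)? 3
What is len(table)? 6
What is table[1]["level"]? 3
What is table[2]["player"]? 4954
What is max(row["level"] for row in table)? 91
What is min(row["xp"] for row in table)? 16486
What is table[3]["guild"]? 0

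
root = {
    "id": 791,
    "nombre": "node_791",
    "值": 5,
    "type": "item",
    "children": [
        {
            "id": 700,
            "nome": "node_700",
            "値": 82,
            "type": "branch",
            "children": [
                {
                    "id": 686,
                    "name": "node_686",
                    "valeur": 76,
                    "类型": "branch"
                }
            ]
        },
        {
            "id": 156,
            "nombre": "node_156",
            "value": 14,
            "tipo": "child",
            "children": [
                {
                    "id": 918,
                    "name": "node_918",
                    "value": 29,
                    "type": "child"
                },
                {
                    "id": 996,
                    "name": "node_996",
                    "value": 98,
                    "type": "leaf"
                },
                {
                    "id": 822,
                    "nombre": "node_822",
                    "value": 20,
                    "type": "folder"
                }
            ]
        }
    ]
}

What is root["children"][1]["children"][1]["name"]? "node_996"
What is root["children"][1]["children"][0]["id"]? 918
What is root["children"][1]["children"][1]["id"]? 996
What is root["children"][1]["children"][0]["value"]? 29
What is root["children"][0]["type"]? "branch"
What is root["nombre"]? "node_791"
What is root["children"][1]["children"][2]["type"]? "folder"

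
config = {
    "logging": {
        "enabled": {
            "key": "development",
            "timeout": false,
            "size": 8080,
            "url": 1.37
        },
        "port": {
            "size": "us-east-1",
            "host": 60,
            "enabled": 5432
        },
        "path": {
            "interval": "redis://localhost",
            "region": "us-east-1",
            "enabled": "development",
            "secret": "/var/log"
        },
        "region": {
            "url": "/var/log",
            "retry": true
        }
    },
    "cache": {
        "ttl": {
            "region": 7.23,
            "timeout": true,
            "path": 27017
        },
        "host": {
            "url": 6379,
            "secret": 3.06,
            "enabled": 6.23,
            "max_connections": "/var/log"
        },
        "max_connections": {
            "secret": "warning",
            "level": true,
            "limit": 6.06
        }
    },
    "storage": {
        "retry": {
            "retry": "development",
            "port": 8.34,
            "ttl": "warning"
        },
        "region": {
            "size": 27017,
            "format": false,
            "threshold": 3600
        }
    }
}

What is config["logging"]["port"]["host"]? 60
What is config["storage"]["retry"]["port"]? 8.34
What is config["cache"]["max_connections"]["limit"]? 6.06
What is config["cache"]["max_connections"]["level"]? True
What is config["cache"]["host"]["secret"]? 3.06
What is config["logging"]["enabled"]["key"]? "development"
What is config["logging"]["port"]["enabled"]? 5432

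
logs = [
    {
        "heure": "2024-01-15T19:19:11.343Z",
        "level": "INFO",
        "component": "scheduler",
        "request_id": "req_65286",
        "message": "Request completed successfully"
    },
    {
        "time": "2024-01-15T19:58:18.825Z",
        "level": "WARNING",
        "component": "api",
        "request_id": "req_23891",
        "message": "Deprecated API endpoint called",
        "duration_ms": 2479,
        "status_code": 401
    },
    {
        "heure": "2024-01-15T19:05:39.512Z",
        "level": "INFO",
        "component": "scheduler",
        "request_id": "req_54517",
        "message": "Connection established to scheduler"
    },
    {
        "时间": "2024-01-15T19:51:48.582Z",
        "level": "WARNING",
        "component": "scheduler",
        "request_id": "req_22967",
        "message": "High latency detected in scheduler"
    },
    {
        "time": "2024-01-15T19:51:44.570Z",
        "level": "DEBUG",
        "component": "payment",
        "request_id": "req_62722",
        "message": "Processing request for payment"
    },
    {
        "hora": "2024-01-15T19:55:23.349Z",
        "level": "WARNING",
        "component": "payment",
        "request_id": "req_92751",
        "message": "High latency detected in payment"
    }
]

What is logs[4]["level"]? "DEBUG"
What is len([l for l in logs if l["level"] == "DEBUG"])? 1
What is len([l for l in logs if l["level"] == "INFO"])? 2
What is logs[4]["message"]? "Processing request for payment"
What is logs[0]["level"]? "INFO"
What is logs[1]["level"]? "WARNING"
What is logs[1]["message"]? "Deprecated API endpoint called"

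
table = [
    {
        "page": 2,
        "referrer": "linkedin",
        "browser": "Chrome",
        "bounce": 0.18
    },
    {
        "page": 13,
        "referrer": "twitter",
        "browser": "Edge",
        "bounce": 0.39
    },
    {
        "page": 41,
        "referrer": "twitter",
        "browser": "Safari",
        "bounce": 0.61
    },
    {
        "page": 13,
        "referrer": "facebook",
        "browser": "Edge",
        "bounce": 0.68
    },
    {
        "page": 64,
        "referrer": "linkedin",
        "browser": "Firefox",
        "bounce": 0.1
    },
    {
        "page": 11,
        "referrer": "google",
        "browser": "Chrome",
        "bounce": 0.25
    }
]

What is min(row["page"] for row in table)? 2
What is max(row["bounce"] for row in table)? 0.68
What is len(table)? 6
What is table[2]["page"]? 41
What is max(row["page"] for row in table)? 64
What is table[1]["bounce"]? 0.39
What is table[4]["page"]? 64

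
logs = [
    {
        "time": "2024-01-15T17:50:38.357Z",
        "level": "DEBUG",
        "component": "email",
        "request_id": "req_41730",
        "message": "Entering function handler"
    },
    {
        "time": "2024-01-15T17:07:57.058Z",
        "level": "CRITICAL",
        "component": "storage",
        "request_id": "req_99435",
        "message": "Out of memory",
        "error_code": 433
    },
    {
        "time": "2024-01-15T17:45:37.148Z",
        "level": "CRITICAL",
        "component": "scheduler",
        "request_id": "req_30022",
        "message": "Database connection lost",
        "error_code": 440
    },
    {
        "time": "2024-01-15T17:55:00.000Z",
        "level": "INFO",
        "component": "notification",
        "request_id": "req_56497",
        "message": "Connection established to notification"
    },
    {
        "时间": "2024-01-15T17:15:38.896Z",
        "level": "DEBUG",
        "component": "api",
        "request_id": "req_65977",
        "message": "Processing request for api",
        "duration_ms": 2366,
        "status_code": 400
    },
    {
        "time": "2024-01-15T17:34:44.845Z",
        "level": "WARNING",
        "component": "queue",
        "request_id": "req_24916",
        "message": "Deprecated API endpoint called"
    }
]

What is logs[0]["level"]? "DEBUG"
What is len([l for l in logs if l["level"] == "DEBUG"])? 2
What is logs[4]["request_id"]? "req_65977"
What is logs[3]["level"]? "INFO"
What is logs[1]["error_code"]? 433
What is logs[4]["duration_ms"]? 2366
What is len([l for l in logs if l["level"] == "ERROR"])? 0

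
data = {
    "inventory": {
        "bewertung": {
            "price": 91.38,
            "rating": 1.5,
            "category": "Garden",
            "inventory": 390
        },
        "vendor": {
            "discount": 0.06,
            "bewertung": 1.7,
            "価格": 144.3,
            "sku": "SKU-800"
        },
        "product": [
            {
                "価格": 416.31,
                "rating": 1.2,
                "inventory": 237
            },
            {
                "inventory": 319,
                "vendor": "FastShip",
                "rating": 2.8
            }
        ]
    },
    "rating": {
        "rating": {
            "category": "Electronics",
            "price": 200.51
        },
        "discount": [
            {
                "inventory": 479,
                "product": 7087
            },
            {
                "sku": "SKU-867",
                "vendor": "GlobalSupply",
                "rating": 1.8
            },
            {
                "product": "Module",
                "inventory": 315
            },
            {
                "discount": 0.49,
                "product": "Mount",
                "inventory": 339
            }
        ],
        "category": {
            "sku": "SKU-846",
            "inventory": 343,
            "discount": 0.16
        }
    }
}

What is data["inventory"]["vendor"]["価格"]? 144.3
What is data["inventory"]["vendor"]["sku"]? "SKU-800"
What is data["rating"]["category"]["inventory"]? 343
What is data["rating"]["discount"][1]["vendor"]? "GlobalSupply"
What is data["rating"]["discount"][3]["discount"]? 0.49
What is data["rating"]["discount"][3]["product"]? "Mount"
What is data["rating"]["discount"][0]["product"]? 7087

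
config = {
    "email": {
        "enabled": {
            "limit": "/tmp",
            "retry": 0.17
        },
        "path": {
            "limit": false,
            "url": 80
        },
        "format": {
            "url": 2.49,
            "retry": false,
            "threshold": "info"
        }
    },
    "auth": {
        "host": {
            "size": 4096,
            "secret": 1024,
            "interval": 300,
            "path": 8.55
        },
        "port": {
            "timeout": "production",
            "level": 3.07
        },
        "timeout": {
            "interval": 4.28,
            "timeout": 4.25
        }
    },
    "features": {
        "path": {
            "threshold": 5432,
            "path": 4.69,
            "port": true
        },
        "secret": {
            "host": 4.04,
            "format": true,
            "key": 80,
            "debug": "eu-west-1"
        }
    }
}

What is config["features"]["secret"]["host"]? 4.04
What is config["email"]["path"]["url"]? 80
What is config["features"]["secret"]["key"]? 80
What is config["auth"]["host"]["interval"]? 300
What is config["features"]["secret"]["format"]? True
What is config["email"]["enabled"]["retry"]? 0.17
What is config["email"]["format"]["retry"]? False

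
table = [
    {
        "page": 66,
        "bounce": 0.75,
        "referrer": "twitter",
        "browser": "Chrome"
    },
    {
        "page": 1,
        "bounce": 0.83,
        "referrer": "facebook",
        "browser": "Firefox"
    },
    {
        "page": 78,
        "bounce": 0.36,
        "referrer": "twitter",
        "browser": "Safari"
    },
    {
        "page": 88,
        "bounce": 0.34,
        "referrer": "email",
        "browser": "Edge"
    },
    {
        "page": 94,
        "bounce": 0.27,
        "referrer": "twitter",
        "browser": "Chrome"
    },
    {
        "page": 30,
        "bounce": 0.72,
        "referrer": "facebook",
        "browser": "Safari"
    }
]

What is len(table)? 6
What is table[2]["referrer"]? "twitter"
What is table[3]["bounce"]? 0.34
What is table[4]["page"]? 94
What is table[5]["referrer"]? "facebook"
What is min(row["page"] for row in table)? 1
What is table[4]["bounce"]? 0.27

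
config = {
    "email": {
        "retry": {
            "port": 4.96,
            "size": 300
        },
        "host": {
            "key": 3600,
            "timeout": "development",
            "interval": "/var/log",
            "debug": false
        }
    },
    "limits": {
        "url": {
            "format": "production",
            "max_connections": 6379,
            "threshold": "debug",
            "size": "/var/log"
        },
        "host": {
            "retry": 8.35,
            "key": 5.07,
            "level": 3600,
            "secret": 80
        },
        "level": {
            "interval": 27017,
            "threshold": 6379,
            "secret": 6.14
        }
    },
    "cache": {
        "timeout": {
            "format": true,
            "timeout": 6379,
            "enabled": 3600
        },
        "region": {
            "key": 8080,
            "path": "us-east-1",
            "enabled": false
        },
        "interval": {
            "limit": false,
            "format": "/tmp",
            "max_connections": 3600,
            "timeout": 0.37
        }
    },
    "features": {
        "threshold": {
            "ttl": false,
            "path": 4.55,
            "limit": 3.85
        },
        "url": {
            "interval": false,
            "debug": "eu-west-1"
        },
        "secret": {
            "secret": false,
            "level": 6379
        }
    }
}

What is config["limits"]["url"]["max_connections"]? 6379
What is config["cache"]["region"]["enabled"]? False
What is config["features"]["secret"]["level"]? 6379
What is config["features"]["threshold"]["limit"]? 3.85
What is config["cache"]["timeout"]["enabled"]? 3600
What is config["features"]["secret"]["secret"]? False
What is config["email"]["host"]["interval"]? "/var/log"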